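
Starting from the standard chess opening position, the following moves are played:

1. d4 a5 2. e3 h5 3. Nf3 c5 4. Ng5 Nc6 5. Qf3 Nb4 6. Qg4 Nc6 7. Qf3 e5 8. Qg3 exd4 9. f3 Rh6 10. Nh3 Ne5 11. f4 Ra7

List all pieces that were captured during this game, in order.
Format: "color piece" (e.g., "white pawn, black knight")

Tracking captures:
  exd4: captured white pawn

white pawn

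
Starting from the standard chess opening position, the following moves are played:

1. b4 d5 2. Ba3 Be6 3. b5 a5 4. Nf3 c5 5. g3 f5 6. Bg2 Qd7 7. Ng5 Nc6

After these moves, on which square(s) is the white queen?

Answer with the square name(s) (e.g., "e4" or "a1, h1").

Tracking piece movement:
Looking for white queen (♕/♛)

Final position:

  a b c d e f g h
  ─────────────────
8│♜ · · · ♚ ♝ ♞ ♜│8
7│· ♟ · ♛ ♟ · ♟ ♟│7
6│· · ♞ · ♝ · · ·│6
5│♟ ♙ ♟ ♟ · ♟ ♘ ·│5
4│· · · · · · · ·│4
3│♗ · · · · · ♙ ·│3
2│♙ · ♙ ♙ ♙ ♙ ♗ ♙│2
1│♖ ♘ · ♕ ♔ · · ♖│1
  ─────────────────
  a b c d e f g h


d1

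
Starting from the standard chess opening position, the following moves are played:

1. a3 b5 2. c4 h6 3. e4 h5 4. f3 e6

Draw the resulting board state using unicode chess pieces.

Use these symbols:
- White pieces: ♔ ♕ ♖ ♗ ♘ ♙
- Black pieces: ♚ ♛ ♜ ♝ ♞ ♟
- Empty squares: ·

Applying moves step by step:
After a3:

♜ ♞ ♝ ♛ ♚ ♝ ♞ ♜
♟ ♟ ♟ ♟ ♟ ♟ ♟ ♟
· · · · · · · ·
· · · · · · · ·
· · · · · · · ·
♙ · · · · · · ·
· ♙ ♙ ♙ ♙ ♙ ♙ ♙
♖ ♘ ♗ ♕ ♔ ♗ ♘ ♖


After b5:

♜ ♞ ♝ ♛ ♚ ♝ ♞ ♜
♟ · ♟ ♟ ♟ ♟ ♟ ♟
· · · · · · · ·
· ♟ · · · · · ·
· · · · · · · ·
♙ · · · · · · ·
· ♙ ♙ ♙ ♙ ♙ ♙ ♙
♖ ♘ ♗ ♕ ♔ ♗ ♘ ♖


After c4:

♜ ♞ ♝ ♛ ♚ ♝ ♞ ♜
♟ · ♟ ♟ ♟ ♟ ♟ ♟
· · · · · · · ·
· ♟ · · · · · ·
· · ♙ · · · · ·
♙ · · · · · · ·
· ♙ · ♙ ♙ ♙ ♙ ♙
♖ ♘ ♗ ♕ ♔ ♗ ♘ ♖


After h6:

♜ ♞ ♝ ♛ ♚ ♝ ♞ ♜
♟ · ♟ ♟ ♟ ♟ ♟ ·
· · · · · · · ♟
· ♟ · · · · · ·
· · ♙ · · · · ·
♙ · · · · · · ·
· ♙ · ♙ ♙ ♙ ♙ ♙
♖ ♘ ♗ ♕ ♔ ♗ ♘ ♖


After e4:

♜ ♞ ♝ ♛ ♚ ♝ ♞ ♜
♟ · ♟ ♟ ♟ ♟ ♟ ·
· · · · · · · ♟
· ♟ · · · · · ·
· · ♙ · ♙ · · ·
♙ · · · · · · ·
· ♙ · ♙ · ♙ ♙ ♙
♖ ♘ ♗ ♕ ♔ ♗ ♘ ♖


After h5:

♜ ♞ ♝ ♛ ♚ ♝ ♞ ♜
♟ · ♟ ♟ ♟ ♟ ♟ ·
· · · · · · · ·
· ♟ · · · · · ♟
· · ♙ · ♙ · · ·
♙ · · · · · · ·
· ♙ · ♙ · ♙ ♙ ♙
♖ ♘ ♗ ♕ ♔ ♗ ♘ ♖


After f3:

♜ ♞ ♝ ♛ ♚ ♝ ♞ ♜
♟ · ♟ ♟ ♟ ♟ ♟ ·
· · · · · · · ·
· ♟ · · · · · ♟
· · ♙ · ♙ · · ·
♙ · · · · ♙ · ·
· ♙ · ♙ · · ♙ ♙
♖ ♘ ♗ ♕ ♔ ♗ ♘ ♖


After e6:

♜ ♞ ♝ ♛ ♚ ♝ ♞ ♜
♟ · ♟ ♟ · ♟ ♟ ·
· · · · ♟ · · ·
· ♟ · · · · · ♟
· · ♙ · ♙ · · ·
♙ · · · · ♙ · ·
· ♙ · ♙ · · ♙ ♙
♖ ♘ ♗ ♕ ♔ ♗ ♘ ♖



  a b c d e f g h
  ─────────────────
8│♜ ♞ ♝ ♛ ♚ ♝ ♞ ♜│8
7│♟ · ♟ ♟ · ♟ ♟ ·│7
6│· · · · ♟ · · ·│6
5│· ♟ · · · · · ♟│5
4│· · ♙ · ♙ · · ·│4
3│♙ · · · · ♙ · ·│3
2│· ♙ · ♙ · · ♙ ♙│2
1│♖ ♘ ♗ ♕ ♔ ♗ ♘ ♖│1
  ─────────────────
  a b c d e f g h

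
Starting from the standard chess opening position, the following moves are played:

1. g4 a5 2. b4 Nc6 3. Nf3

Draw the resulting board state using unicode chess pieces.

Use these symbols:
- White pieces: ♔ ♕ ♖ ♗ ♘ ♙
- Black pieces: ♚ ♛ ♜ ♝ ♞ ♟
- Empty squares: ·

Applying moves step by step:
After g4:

♜ ♞ ♝ ♛ ♚ ♝ ♞ ♜
♟ ♟ ♟ ♟ ♟ ♟ ♟ ♟
· · · · · · · ·
· · · · · · · ·
· · · · · · ♙ ·
· · · · · · · ·
♙ ♙ ♙ ♙ ♙ ♙ · ♙
♖ ♘ ♗ ♕ ♔ ♗ ♘ ♖


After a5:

♜ ♞ ♝ ♛ ♚ ♝ ♞ ♜
· ♟ ♟ ♟ ♟ ♟ ♟ ♟
· · · · · · · ·
♟ · · · · · · ·
· · · · · · ♙ ·
· · · · · · · ·
♙ ♙ ♙ ♙ ♙ ♙ · ♙
♖ ♘ ♗ ♕ ♔ ♗ ♘ ♖


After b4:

♜ ♞ ♝ ♛ ♚ ♝ ♞ ♜
· ♟ ♟ ♟ ♟ ♟ ♟ ♟
· · · · · · · ·
♟ · · · · · · ·
· ♙ · · · · ♙ ·
· · · · · · · ·
♙ · ♙ ♙ ♙ ♙ · ♙
♖ ♘ ♗ ♕ ♔ ♗ ♘ ♖


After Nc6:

♜ · ♝ ♛ ♚ ♝ ♞ ♜
· ♟ ♟ ♟ ♟ ♟ ♟ ♟
· · ♞ · · · · ·
♟ · · · · · · ·
· ♙ · · · · ♙ ·
· · · · · · · ·
♙ · ♙ ♙ ♙ ♙ · ♙
♖ ♘ ♗ ♕ ♔ ♗ ♘ ♖


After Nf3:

♜ · ♝ ♛ ♚ ♝ ♞ ♜
· ♟ ♟ ♟ ♟ ♟ ♟ ♟
· · ♞ · · · · ·
♟ · · · · · · ·
· ♙ · · · · ♙ ·
· · · · · ♘ · ·
♙ · ♙ ♙ ♙ ♙ · ♙
♖ ♘ ♗ ♕ ♔ ♗ · ♖



  a b c d e f g h
  ─────────────────
8│♜ · ♝ ♛ ♚ ♝ ♞ ♜│8
7│· ♟ ♟ ♟ ♟ ♟ ♟ ♟│7
6│· · ♞ · · · · ·│6
5│♟ · · · · · · ·│5
4│· ♙ · · · · ♙ ·│4
3│· · · · · ♘ · ·│3
2│♙ · ♙ ♙ ♙ ♙ · ♙│2
1│♖ ♘ ♗ ♕ ♔ ♗ · ♖│1
  ─────────────────
  a b c d e f g h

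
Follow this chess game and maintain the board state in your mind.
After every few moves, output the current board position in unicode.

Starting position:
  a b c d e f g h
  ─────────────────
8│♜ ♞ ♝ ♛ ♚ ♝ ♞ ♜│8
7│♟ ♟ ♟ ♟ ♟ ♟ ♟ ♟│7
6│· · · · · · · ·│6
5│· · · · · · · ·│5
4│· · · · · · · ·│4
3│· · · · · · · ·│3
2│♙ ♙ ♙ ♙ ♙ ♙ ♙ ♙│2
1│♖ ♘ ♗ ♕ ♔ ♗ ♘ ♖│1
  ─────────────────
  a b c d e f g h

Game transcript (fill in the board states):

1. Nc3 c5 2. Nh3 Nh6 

  a b c d e f g h
  ─────────────────
8│♜ ♞ ♝ ♛ ♚ ♝ · ♜│8
7│♟ ♟ · ♟ ♟ ♟ ♟ ♟│7
6│· · · · · · · ♞│6
5│· · ♟ · · · · ·│5
4│· · · · · · · ·│4
3│· · ♘ · · · · ♘│3
2│♙ ♙ ♙ ♙ ♙ ♙ ♙ ♙│2
1│♖ · ♗ ♕ ♔ ♗ · ♖│1
  ─────────────────
  a b c d e f g h

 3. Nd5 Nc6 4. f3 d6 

  a b c d e f g h
  ─────────────────
8│♜ · ♝ ♛ ♚ ♝ · ♜│8
7│♟ ♟ · · ♟ ♟ ♟ ♟│7
6│· · ♞ ♟ · · · ♞│6
5│· · ♟ ♘ · · · ·│5
4│· · · · · · · ·│4
3│· · · · · ♙ · ♘│3
2│♙ ♙ ♙ ♙ ♙ · ♙ ♙│2
1│♖ · ♗ ♕ ♔ ♗ · ♖│1
  ─────────────────
  a b c d e f g h

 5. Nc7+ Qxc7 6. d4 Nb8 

  a b c d e f g h
  ─────────────────
8│♜ ♞ ♝ · ♚ ♝ · ♜│8
7│♟ ♟ ♛ · ♟ ♟ ♟ ♟│7
6│· · · ♟ · · · ♞│6
5│· · ♟ · · · · ·│5
4│· · · ♙ · · · ·│4
3│· · · · · ♙ · ♘│3
2│♙ ♙ ♙ · ♙ · ♙ ♙│2
1│♖ · ♗ ♕ ♔ ♗ · ♖│1
  ─────────────────
  a b c d e f g h

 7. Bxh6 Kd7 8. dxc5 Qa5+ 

  a b c d e f g h
  ─────────────────
8│♜ ♞ ♝ · · ♝ · ♜│8
7│♟ ♟ · ♚ ♟ ♟ ♟ ♟│7
6│· · · ♟ · · · ♗│6
5│♛ · ♙ · · · · ·│5
4│· · · · · · · ·│4
3│· · · · · ♙ · ♘│3
2│♙ ♙ ♙ · ♙ · ♙ ♙│2
1│♖ · · ♕ ♔ ♗ · ♖│1
  ─────────────────
  a b c d e f g h

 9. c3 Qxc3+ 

  a b c d e f g h
  ─────────────────
8│♜ ♞ ♝ · · ♝ · ♜│8
7│♟ ♟ · ♚ ♟ ♟ ♟ ♟│7
6│· · · ♟ · · · ♗│6
5│· · ♙ · · · · ·│5
4│· · · · · · · ·│4
3│· · ♛ · · ♙ · ♘│3
2│♙ ♙ · · ♙ · ♙ ♙│2
1│♖ · · ♕ ♔ ♗ · ♖│1
  ─────────────────
  a b c d e f g h


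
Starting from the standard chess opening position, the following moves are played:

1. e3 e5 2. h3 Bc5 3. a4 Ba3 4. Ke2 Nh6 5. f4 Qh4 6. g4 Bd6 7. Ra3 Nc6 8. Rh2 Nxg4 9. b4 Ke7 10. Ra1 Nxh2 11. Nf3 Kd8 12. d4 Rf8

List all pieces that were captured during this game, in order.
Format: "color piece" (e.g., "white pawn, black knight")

Tracking captures:
  Nxg4: captured white pawn
  Nxh2: captured white rook

white pawn, white rook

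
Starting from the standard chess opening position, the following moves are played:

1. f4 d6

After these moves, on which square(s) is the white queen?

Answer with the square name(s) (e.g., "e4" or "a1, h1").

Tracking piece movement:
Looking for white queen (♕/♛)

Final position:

  a b c d e f g h
  ─────────────────
8│♜ ♞ ♝ ♛ ♚ ♝ ♞ ♜│8
7│♟ ♟ ♟ · ♟ ♟ ♟ ♟│7
6│· · · ♟ · · · ·│6
5│· · · · · · · ·│5
4│· · · · · ♙ · ·│4
3│· · · · · · · ·│3
2│♙ ♙ ♙ ♙ ♙ · ♙ ♙│2
1│♖ ♘ ♗ ♕ ♔ ♗ ♘ ♖│1
  ─────────────────
  a b c d e f g h


d1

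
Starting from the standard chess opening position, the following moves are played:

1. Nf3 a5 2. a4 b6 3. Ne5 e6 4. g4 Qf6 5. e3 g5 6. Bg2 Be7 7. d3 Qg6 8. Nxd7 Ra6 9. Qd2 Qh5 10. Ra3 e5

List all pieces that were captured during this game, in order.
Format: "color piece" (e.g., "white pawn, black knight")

Tracking captures:
  Nxd7: captured black pawn

black pawn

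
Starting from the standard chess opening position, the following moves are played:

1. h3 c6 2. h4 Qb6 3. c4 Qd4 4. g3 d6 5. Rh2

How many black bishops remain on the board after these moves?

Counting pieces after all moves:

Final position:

  a b c d e f g h
  ─────────────────
8│♜ ♞ ♝ · ♚ ♝ ♞ ♜│8
7│♟ ♟ · · ♟ ♟ ♟ ♟│7
6│· · ♟ ♟ · · · ·│6
5│· · · · · · · ·│5
4│· · ♙ ♛ · · · ♙│4
3│· · · · · · ♙ ·│3
2│♙ ♙ · ♙ ♙ ♙ · ♖│2
1│♖ ♘ ♗ ♕ ♔ ♗ ♘ ·│1
  ─────────────────
  a b c d e f g h


2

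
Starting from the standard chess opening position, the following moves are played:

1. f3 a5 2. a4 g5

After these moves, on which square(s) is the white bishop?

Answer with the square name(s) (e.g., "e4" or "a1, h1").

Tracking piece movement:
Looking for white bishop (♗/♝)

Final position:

  a b c d e f g h
  ─────────────────
8│♜ ♞ ♝ ♛ ♚ ♝ ♞ ♜│8
7│· ♟ ♟ ♟ ♟ ♟ · ♟│7
6│· · · · · · · ·│6
5│♟ · · · · · ♟ ·│5
4│♙ · · · · · · ·│4
3│· · · · · ♙ · ·│3
2│· ♙ ♙ ♙ ♙ · ♙ ♙│2
1│♖ ♘ ♗ ♕ ♔ ♗ ♘ ♖│1
  ─────────────────
  a b c d e f g h


c1, f1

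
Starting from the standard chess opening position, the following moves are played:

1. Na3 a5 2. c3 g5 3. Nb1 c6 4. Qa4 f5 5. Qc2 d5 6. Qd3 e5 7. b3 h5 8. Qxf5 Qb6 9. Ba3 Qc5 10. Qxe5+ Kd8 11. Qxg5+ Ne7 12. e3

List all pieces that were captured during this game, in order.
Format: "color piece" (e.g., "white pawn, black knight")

Tracking captures:
  Qxf5: captured black pawn
  Qxe5+: captured black pawn
  Qxg5+: captured black pawn

black pawn, black pawn, black pawn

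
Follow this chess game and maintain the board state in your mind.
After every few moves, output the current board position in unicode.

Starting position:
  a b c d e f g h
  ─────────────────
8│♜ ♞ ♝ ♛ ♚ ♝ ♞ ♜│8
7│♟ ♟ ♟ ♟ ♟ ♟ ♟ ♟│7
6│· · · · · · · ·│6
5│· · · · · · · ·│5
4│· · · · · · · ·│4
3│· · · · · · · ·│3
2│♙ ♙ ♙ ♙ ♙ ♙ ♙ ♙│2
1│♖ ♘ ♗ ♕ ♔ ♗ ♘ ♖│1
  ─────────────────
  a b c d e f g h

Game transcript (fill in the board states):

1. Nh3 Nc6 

  a b c d e f g h
  ─────────────────
8│♜ · ♝ ♛ ♚ ♝ ♞ ♜│8
7│♟ ♟ ♟ ♟ ♟ ♟ ♟ ♟│7
6│· · ♞ · · · · ·│6
5│· · · · · · · ·│5
4│· · · · · · · ·│4
3│· · · · · · · ♘│3
2│♙ ♙ ♙ ♙ ♙ ♙ ♙ ♙│2
1│♖ ♘ ♗ ♕ ♔ ♗ · ♖│1
  ─────────────────
  a b c d e f g h

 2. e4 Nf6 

  a b c d e f g h
  ─────────────────
8│♜ · ♝ ♛ ♚ ♝ · ♜│8
7│♟ ♟ ♟ ♟ ♟ ♟ ♟ ♟│7
6│· · ♞ · · ♞ · ·│6
5│· · · · · · · ·│5
4│· · · · ♙ · · ·│4
3│· · · · · · · ♘│3
2│♙ ♙ ♙ ♙ · ♙ ♙ ♙│2
1│♖ ♘ ♗ ♕ ♔ ♗ · ♖│1
  ─────────────────
  a b c d e f g h

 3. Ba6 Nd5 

  a b c d e f g h
  ─────────────────
8│♜ · ♝ ♛ ♚ ♝ · ♜│8
7│♟ ♟ ♟ ♟ ♟ ♟ ♟ ♟│7
6│♗ · ♞ · · · · ·│6
5│· · · ♞ · · · ·│5
4│· · · · ♙ · · ·│4
3│· · · · · · · ♘│3
2│♙ ♙ ♙ ♙ · ♙ ♙ ♙│2
1│♖ ♘ ♗ ♕ ♔ · · ♖│1
  ─────────────────
  a b c d e f g h

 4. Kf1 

  a b c d e f g h
  ─────────────────
8│♜ · ♝ ♛ ♚ ♝ · ♜│8
7│♟ ♟ ♟ ♟ ♟ ♟ ♟ ♟│7
6│♗ · ♞ · · · · ·│6
5│· · · ♞ · · · ·│5
4│· · · · ♙ · · ·│4
3│· · · · · · · ♘│3
2│♙ ♙ ♙ ♙ · ♙ ♙ ♙│2
1│♖ ♘ ♗ ♕ · ♔ · ♖│1
  ─────────────────
  a b c d e f g h


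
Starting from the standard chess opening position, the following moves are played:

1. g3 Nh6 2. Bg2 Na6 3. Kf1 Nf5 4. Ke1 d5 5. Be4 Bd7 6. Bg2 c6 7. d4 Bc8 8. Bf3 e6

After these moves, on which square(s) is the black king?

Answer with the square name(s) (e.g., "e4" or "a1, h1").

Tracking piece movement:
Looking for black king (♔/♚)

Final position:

  a b c d e f g h
  ─────────────────
8│♜ · ♝ ♛ ♚ ♝ · ♜│8
7│♟ ♟ · · · ♟ ♟ ♟│7
6│♞ · ♟ · ♟ · · ·│6
5│· · · ♟ · ♞ · ·│5
4│· · · ♙ · · · ·│4
3│· · · · · ♗ ♙ ·│3
2│♙ ♙ ♙ · ♙ ♙ · ♙│2
1│♖ ♘ ♗ ♕ ♔ · ♘ ♖│1
  ─────────────────
  a b c d e f g h


e8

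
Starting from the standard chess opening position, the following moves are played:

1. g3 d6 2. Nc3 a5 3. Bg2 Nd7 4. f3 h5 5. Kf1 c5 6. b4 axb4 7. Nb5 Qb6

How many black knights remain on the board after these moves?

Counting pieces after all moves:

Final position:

  a b c d e f g h
  ─────────────────
8│♜ · ♝ · ♚ ♝ ♞ ♜│8
7│· ♟ · ♞ ♟ ♟ ♟ ·│7
6│· ♛ · ♟ · · · ·│6
5│· ♘ ♟ · · · · ♟│5
4│· ♟ · · · · · ·│4
3│· · · · · ♙ ♙ ·│3
2│♙ · ♙ ♙ ♙ · ♗ ♙│2
1│♖ · ♗ ♕ · ♔ ♘ ♖│1
  ─────────────────
  a b c d e f g h


2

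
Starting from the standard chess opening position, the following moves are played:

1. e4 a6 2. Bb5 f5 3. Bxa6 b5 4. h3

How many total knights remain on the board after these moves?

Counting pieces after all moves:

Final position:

  a b c d e f g h
  ─────────────────
8│♜ ♞ ♝ ♛ ♚ ♝ ♞ ♜│8
7│· · ♟ ♟ ♟ · ♟ ♟│7
6│♗ · · · · · · ·│6
5│· ♟ · · · ♟ · ·│5
4│· · · · ♙ · · ·│4
3│· · · · · · · ♙│3
2│♙ ♙ ♙ ♙ · ♙ ♙ ·│2
1│♖ ♘ ♗ ♕ ♔ · ♘ ♖│1
  ─────────────────
  a b c d e f g h


4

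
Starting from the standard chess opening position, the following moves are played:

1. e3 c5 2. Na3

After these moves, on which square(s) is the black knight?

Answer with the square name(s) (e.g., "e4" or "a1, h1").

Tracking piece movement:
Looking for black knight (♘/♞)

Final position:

  a b c d e f g h
  ─────────────────
8│♜ ♞ ♝ ♛ ♚ ♝ ♞ ♜│8
7│♟ ♟ · ♟ ♟ ♟ ♟ ♟│7
6│· · · · · · · ·│6
5│· · ♟ · · · · ·│5
4│· · · · · · · ·│4
3│♘ · · · ♙ · · ·│3
2│♙ ♙ ♙ ♙ · ♙ ♙ ♙│2
1│♖ · ♗ ♕ ♔ ♗ ♘ ♖│1
  ─────────────────
  a b c d e f g h


b8, g8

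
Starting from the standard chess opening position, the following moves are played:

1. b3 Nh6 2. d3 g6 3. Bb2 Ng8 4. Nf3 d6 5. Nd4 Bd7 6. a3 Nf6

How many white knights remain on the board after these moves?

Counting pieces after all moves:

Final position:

  a b c d e f g h
  ─────────────────
8│♜ ♞ · ♛ ♚ ♝ · ♜│8
7│♟ ♟ ♟ ♝ ♟ ♟ · ♟│7
6│· · · ♟ · ♞ ♟ ·│6
5│· · · · · · · ·│5
4│· · · ♘ · · · ·│4
3│♙ ♙ · ♙ · · · ·│3
2│· ♗ ♙ · ♙ ♙ ♙ ♙│2
1│♖ ♘ · ♕ ♔ ♗ · ♖│1
  ─────────────────
  a b c d e f g h


2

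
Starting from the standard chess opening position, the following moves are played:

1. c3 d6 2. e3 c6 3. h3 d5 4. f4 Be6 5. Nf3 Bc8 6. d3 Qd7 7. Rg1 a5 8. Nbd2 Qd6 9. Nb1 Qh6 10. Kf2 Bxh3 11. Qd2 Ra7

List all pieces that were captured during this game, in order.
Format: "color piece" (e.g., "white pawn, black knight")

Tracking captures:
  Bxh3: captured white pawn

white pawn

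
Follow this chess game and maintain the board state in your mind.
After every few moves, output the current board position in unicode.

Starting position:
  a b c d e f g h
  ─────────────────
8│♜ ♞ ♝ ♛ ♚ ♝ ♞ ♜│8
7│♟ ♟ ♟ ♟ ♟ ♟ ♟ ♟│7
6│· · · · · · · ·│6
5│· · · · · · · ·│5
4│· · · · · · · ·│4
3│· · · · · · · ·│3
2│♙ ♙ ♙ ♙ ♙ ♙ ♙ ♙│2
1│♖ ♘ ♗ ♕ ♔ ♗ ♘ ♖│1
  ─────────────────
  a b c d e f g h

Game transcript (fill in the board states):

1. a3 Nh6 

  a b c d e f g h
  ─────────────────
8│♜ ♞ ♝ ♛ ♚ ♝ · ♜│8
7│♟ ♟ ♟ ♟ ♟ ♟ ♟ ♟│7
6│· · · · · · · ♞│6
5│· · · · · · · ·│5
4│· · · · · · · ·│4
3│♙ · · · · · · ·│3
2│· ♙ ♙ ♙ ♙ ♙ ♙ ♙│2
1│♖ ♘ ♗ ♕ ♔ ♗ ♘ ♖│1
  ─────────────────
  a b c d e f g h

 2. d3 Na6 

  a b c d e f g h
  ─────────────────
8│♜ · ♝ ♛ ♚ ♝ · ♜│8
7│♟ ♟ ♟ ♟ ♟ ♟ ♟ ♟│7
6│♞ · · · · · · ♞│6
5│· · · · · · · ·│5
4│· · · · · · · ·│4
3│♙ · · ♙ · · · ·│3
2│· ♙ ♙ · ♙ ♙ ♙ ♙│2
1│♖ ♘ ♗ ♕ ♔ ♗ ♘ ♖│1
  ─────────────────
  a b c d e f g h

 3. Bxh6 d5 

  a b c d e f g h
  ─────────────────
8│♜ · ♝ ♛ ♚ ♝ · ♜│8
7│♟ ♟ ♟ · ♟ ♟ ♟ ♟│7
6│♞ · · · · · · ♗│6
5│· · · ♟ · · · ·│5
4│· · · · · · · ·│4
3│♙ · · ♙ · · · ·│3
2│· ♙ ♙ · ♙ ♙ ♙ ♙│2
1│♖ ♘ · ♕ ♔ ♗ ♘ ♖│1
  ─────────────────
  a b c d e f g h

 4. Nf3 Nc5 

  a b c d e f g h
  ─────────────────
8│♜ · ♝ ♛ ♚ ♝ · ♜│8
7│♟ ♟ ♟ · ♟ ♟ ♟ ♟│7
6│· · · · · · · ♗│6
5│· · ♞ ♟ · · · ·│5
4│· · · · · · · ·│4
3│♙ · · ♙ · ♘ · ·│3
2│· ♙ ♙ · ♙ ♙ ♙ ♙│2
1│♖ ♘ · ♕ ♔ ♗ · ♖│1
  ─────────────────
  a b c d e f g h

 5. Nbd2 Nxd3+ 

  a b c d e f g h
  ─────────────────
8│♜ · ♝ ♛ ♚ ♝ · ♜│8
7│♟ ♟ ♟ · ♟ ♟ ♟ ♟│7
6│· · · · · · · ♗│6
5│· · · ♟ · · · ·│5
4│· · · · · · · ·│4
3│♙ · · ♞ · ♘ · ·│3
2│· ♙ ♙ ♘ ♙ ♙ ♙ ♙│2
1│♖ · · ♕ ♔ ♗ · ♖│1
  ─────────────────
  a b c d e f g h



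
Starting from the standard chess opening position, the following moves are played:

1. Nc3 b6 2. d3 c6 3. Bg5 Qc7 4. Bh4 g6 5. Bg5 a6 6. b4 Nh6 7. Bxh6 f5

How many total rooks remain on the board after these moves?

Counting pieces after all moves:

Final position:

  a b c d e f g h
  ─────────────────
8│♜ ♞ ♝ · ♚ ♝ · ♜│8
7│· · ♛ ♟ ♟ · · ♟│7
6│♟ ♟ ♟ · · · ♟ ♗│6
5│· · · · · ♟ · ·│5
4│· ♙ · · · · · ·│4
3│· · ♘ ♙ · · · ·│3
2│♙ · ♙ · ♙ ♙ ♙ ♙│2
1│♖ · · ♕ ♔ ♗ ♘ ♖│1
  ─────────────────
  a b c d e f g h


4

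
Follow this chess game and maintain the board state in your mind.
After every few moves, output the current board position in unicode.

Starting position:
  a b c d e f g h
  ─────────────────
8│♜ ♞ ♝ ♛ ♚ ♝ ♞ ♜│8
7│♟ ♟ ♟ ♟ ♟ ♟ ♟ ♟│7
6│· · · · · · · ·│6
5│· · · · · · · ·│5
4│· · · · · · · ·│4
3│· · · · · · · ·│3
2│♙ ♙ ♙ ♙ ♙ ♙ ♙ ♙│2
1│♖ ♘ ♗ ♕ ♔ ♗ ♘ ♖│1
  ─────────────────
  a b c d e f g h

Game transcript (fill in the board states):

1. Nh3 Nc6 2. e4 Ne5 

  a b c d e f g h
  ─────────────────
8│♜ · ♝ ♛ ♚ ♝ ♞ ♜│8
7│♟ ♟ ♟ ♟ ♟ ♟ ♟ ♟│7
6│· · · · · · · ·│6
5│· · · · ♞ · · ·│5
4│· · · · ♙ · · ·│4
3│· · · · · · · ♘│3
2│♙ ♙ ♙ ♙ · ♙ ♙ ♙│2
1│♖ ♘ ♗ ♕ ♔ ♗ · ♖│1
  ─────────────────
  a b c d e f g h

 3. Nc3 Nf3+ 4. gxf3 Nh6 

  a b c d e f g h
  ─────────────────
8│♜ · ♝ ♛ ♚ ♝ · ♜│8
7│♟ ♟ ♟ ♟ ♟ ♟ ♟ ♟│7
6│· · · · · · · ♞│6
5│· · · · · · · ·│5
4│· · · · ♙ · · ·│4
3│· · ♘ · · ♙ · ♘│3
2│♙ ♙ ♙ ♙ · ♙ · ♙│2
1│♖ · ♗ ♕ ♔ ♗ · ♖│1
  ─────────────────
  a b c d e f g h

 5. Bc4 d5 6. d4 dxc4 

  a b c d e f g h
  ─────────────────
8│♜ · ♝ ♛ ♚ ♝ · ♜│8
7│♟ ♟ ♟ · ♟ ♟ ♟ ♟│7
6│· · · · · · · ♞│6
5│· · · · · · · ·│5
4│· · ♟ ♙ ♙ · · ·│4
3│· · ♘ · · ♙ · ♘│3
2│♙ ♙ ♙ · · ♙ · ♙│2
1│♖ · ♗ ♕ ♔ · · ♖│1
  ─────────────────
  a b c d e f g h

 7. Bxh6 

  a b c d e f g h
  ─────────────────
8│♜ · ♝ ♛ ♚ ♝ · ♜│8
7│♟ ♟ ♟ · ♟ ♟ ♟ ♟│7
6│· · · · · · · ♗│6
5│· · · · · · · ·│5
4│· · ♟ ♙ ♙ · · ·│4
3│· · ♘ · · ♙ · ♘│3
2│♙ ♙ ♙ · · ♙ · ♙│2
1│♖ · · ♕ ♔ · · ♖│1
  ─────────────────
  a b c d e f g h


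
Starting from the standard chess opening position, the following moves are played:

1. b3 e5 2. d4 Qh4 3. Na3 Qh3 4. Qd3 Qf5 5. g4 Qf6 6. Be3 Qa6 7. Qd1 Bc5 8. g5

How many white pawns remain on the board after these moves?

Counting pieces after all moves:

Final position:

  a b c d e f g h
  ─────────────────
8│♜ ♞ ♝ · ♚ · ♞ ♜│8
7│♟ ♟ ♟ ♟ · ♟ ♟ ♟│7
6│♛ · · · · · · ·│6
5│· · ♝ · ♟ · ♙ ·│5
4│· · · ♙ · · · ·│4
3│♘ ♙ · · ♗ · · ·│3
2│♙ · ♙ · ♙ ♙ · ♙│2
1│♖ · · ♕ ♔ ♗ ♘ ♖│1
  ─────────────────
  a b c d e f g h


8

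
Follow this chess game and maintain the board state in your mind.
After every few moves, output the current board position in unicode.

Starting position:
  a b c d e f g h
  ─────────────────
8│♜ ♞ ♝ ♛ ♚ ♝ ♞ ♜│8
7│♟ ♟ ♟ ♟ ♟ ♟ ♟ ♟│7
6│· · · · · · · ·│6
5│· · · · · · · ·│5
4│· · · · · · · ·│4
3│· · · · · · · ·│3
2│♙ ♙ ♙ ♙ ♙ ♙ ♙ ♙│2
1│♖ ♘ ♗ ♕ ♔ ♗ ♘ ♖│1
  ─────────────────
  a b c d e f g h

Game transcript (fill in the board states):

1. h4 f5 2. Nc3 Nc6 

  a b c d e f g h
  ─────────────────
8│♜ · ♝ ♛ ♚ ♝ ♞ ♜│8
7│♟ ♟ ♟ ♟ ♟ · ♟ ♟│7
6│· · ♞ · · · · ·│6
5│· · · · · ♟ · ·│5
4│· · · · · · · ♙│4
3│· · ♘ · · · · ·│3
2│♙ ♙ ♙ ♙ ♙ ♙ ♙ ·│2
1│♖ · ♗ ♕ ♔ ♗ ♘ ♖│1
  ─────────────────
  a b c d e f g h

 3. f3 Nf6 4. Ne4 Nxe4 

  a b c d e f g h
  ─────────────────
8│♜ · ♝ ♛ ♚ ♝ · ♜│8
7│♟ ♟ ♟ ♟ ♟ · ♟ ♟│7
6│· · ♞ · · · · ·│6
5│· · · · · ♟ · ·│5
4│· · · · ♞ · · ♙│4
3│· · · · · ♙ · ·│3
2│♙ ♙ ♙ ♙ ♙ · ♙ ·│2
1│♖ · ♗ ♕ ♔ ♗ ♘ ♖│1
  ─────────────────
  a b c d e f g h

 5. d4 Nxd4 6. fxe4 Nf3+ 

  a b c d e f g h
  ─────────────────
8│♜ · ♝ ♛ ♚ ♝ · ♜│8
7│♟ ♟ ♟ ♟ ♟ · ♟ ♟│7
6│· · · · · · · ·│6
5│· · · · · ♟ · ·│5
4│· · · · ♙ · · ♙│4
3│· · · · · ♞ · ·│3
2│♙ ♙ ♙ · ♙ · ♙ ·│2
1│♖ · ♗ ♕ ♔ ♗ ♘ ♖│1
  ─────────────────
  a b c d e f g h



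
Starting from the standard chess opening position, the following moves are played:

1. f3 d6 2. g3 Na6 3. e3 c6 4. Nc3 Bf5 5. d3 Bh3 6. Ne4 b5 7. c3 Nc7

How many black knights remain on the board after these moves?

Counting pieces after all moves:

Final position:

  a b c d e f g h
  ─────────────────
8│♜ · · ♛ ♚ ♝ ♞ ♜│8
7│♟ · ♞ · ♟ ♟ ♟ ♟│7
6│· · ♟ ♟ · · · ·│6
5│· ♟ · · · · · ·│5
4│· · · · ♘ · · ·│4
3│· · ♙ ♙ ♙ ♙ ♙ ♝│3
2│♙ ♙ · · · · · ♙│2
1│♖ · ♗ ♕ ♔ ♗ ♘ ♖│1
  ─────────────────
  a b c d e f g h


2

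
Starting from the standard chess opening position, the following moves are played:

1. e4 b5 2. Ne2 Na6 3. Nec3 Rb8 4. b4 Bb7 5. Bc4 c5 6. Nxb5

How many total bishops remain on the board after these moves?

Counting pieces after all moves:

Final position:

  a b c d e f g h
  ─────────────────
8│· ♜ · ♛ ♚ ♝ ♞ ♜│8
7│♟ ♝ · ♟ ♟ ♟ ♟ ♟│7
6│♞ · · · · · · ·│6
5│· ♘ ♟ · · · · ·│5
4│· ♙ ♗ · ♙ · · ·│4
3│· · · · · · · ·│3
2│♙ · ♙ ♙ · ♙ ♙ ♙│2
1│♖ ♘ ♗ ♕ ♔ · · ♖│1
  ─────────────────
  a b c d e f g h


4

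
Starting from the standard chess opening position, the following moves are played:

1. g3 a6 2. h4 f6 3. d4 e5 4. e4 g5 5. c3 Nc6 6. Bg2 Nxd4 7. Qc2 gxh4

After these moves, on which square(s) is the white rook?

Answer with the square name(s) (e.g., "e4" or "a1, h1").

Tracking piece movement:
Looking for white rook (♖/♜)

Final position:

  a b c d e f g h
  ─────────────────
8│♜ · ♝ ♛ ♚ ♝ ♞ ♜│8
7│· ♟ ♟ ♟ · · · ♟│7
6│♟ · · · · ♟ · ·│6
5│· · · · ♟ · · ·│5
4│· · · ♞ ♙ · · ♟│4
3│· · ♙ · · · ♙ ·│3
2│♙ ♙ ♕ · · ♙ ♗ ·│2
1│♖ ♘ ♗ · ♔ · ♘ ♖│1
  ─────────────────
  a b c d e f g h


a1, h1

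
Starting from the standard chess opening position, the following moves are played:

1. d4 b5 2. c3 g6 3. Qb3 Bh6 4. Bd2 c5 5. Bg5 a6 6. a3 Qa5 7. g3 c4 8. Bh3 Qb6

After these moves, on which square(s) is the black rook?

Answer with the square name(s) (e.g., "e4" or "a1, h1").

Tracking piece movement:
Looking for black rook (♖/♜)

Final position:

  a b c d e f g h
  ─────────────────
8│♜ ♞ ♝ · ♚ · ♞ ♜│8
7│· · · ♟ ♟ ♟ · ♟│7
6│♟ ♛ · · · · ♟ ♝│6
5│· ♟ · · · · ♗ ·│5
4│· · ♟ ♙ · · · ·│4
3│♙ ♕ ♙ · · · ♙ ♗│3
2│· ♙ · · ♙ ♙ · ♙│2
1│♖ ♘ · · ♔ · ♘ ♖│1
  ─────────────────
  a b c d e f g h


a8, h8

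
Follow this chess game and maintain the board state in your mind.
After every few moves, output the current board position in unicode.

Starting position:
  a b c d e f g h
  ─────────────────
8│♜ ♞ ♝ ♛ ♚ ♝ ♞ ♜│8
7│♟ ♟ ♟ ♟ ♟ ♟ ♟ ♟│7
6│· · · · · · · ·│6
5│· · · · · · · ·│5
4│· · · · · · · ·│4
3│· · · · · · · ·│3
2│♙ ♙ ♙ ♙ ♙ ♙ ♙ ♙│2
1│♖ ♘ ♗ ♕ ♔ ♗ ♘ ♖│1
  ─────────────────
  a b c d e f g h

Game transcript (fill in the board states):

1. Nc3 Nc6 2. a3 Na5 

  a b c d e f g h
  ─────────────────
8│♜ · ♝ ♛ ♚ ♝ ♞ ♜│8
7│♟ ♟ ♟ ♟ ♟ ♟ ♟ ♟│7
6│· · · · · · · ·│6
5│♞ · · · · · · ·│5
4│· · · · · · · ·│4
3│♙ · ♘ · · · · ·│3
2│· ♙ ♙ ♙ ♙ ♙ ♙ ♙│2
1│♖ · ♗ ♕ ♔ ♗ ♘ ♖│1
  ─────────────────
  a b c d e f g h

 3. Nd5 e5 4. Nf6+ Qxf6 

  a b c d e f g h
  ─────────────────
8│♜ · ♝ · ♚ ♝ ♞ ♜│8
7│♟ ♟ ♟ ♟ · ♟ ♟ ♟│7
6│· · · · · ♛ · ·│6
5│♞ · · · ♟ · · ·│5
4│· · · · · · · ·│4
3│♙ · · · · · · ·│3
2│· ♙ ♙ ♙ ♙ ♙ ♙ ♙│2
1│♖ · ♗ ♕ ♔ ♗ ♘ ♖│1
  ─────────────────
  a b c d e f g h

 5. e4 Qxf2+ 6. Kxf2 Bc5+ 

  a b c d e f g h
  ─────────────────
8│♜ · ♝ · ♚ · ♞ ♜│8
7│♟ ♟ ♟ ♟ · ♟ ♟ ♟│7
6│· · · · · · · ·│6
5│♞ · ♝ · ♟ · · ·│5
4│· · · · ♙ · · ·│4
3│♙ · · · · · · ·│3
2│· ♙ ♙ ♙ · ♔ ♙ ♙│2
1│♖ · ♗ ♕ · ♗ ♘ ♖│1
  ─────────────────
  a b c d e f g h

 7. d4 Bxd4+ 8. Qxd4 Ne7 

  a b c d e f g h
  ─────────────────
8│♜ · ♝ · ♚ · · ♜│8
7│♟ ♟ ♟ ♟ ♞ ♟ ♟ ♟│7
6│· · · · · · · ·│6
5│♞ · · · ♟ · · ·│5
4│· · · ♕ ♙ · · ·│4
3│♙ · · · · · · ·│3
2│· ♙ ♙ · · ♔ ♙ ♙│2
1│♖ · ♗ · · ♗ ♘ ♖│1
  ─────────────────
  a b c d e f g h

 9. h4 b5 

  a b c d e f g h
  ─────────────────
8│♜ · ♝ · ♚ · · ♜│8
7│♟ · ♟ ♟ ♞ ♟ ♟ ♟│7
6│· · · · · · · ·│6
5│♞ ♟ · · ♟ · · ·│5
4│· · · ♕ ♙ · · ♙│4
3│♙ · · · · · · ·│3
2│· ♙ ♙ · · ♔ ♙ ·│2
1│♖ · ♗ · · ♗ ♘ ♖│1
  ─────────────────
  a b c d e f g h


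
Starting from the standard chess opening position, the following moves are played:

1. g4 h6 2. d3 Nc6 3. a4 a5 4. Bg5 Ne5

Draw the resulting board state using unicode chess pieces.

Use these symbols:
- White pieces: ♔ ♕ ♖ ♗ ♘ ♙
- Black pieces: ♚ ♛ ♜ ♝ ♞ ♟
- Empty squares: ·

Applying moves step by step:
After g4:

♜ ♞ ♝ ♛ ♚ ♝ ♞ ♜
♟ ♟ ♟ ♟ ♟ ♟ ♟ ♟
· · · · · · · ·
· · · · · · · ·
· · · · · · ♙ ·
· · · · · · · ·
♙ ♙ ♙ ♙ ♙ ♙ · ♙
♖ ♘ ♗ ♕ ♔ ♗ ♘ ♖


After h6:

♜ ♞ ♝ ♛ ♚ ♝ ♞ ♜
♟ ♟ ♟ ♟ ♟ ♟ ♟ ·
· · · · · · · ♟
· · · · · · · ·
· · · · · · ♙ ·
· · · · · · · ·
♙ ♙ ♙ ♙ ♙ ♙ · ♙
♖ ♘ ♗ ♕ ♔ ♗ ♘ ♖


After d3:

♜ ♞ ♝ ♛ ♚ ♝ ♞ ♜
♟ ♟ ♟ ♟ ♟ ♟ ♟ ·
· · · · · · · ♟
· · · · · · · ·
· · · · · · ♙ ·
· · · ♙ · · · ·
♙ ♙ ♙ · ♙ ♙ · ♙
♖ ♘ ♗ ♕ ♔ ♗ ♘ ♖


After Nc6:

♜ · ♝ ♛ ♚ ♝ ♞ ♜
♟ ♟ ♟ ♟ ♟ ♟ ♟ ·
· · ♞ · · · · ♟
· · · · · · · ·
· · · · · · ♙ ·
· · · ♙ · · · ·
♙ ♙ ♙ · ♙ ♙ · ♙
♖ ♘ ♗ ♕ ♔ ♗ ♘ ♖


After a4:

♜ · ♝ ♛ ♚ ♝ ♞ ♜
♟ ♟ ♟ ♟ ♟ ♟ ♟ ·
· · ♞ · · · · ♟
· · · · · · · ·
♙ · · · · · ♙ ·
· · · ♙ · · · ·
· ♙ ♙ · ♙ ♙ · ♙
♖ ♘ ♗ ♕ ♔ ♗ ♘ ♖


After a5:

♜ · ♝ ♛ ♚ ♝ ♞ ♜
· ♟ ♟ ♟ ♟ ♟ ♟ ·
· · ♞ · · · · ♟
♟ · · · · · · ·
♙ · · · · · ♙ ·
· · · ♙ · · · ·
· ♙ ♙ · ♙ ♙ · ♙
♖ ♘ ♗ ♕ ♔ ♗ ♘ ♖


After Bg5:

♜ · ♝ ♛ ♚ ♝ ♞ ♜
· ♟ ♟ ♟ ♟ ♟ ♟ ·
· · ♞ · · · · ♟
♟ · · · · · ♗ ·
♙ · · · · · ♙ ·
· · · ♙ · · · ·
· ♙ ♙ · ♙ ♙ · ♙
♖ ♘ · ♕ ♔ ♗ ♘ ♖


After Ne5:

♜ · ♝ ♛ ♚ ♝ ♞ ♜
· ♟ ♟ ♟ ♟ ♟ ♟ ·
· · · · · · · ♟
♟ · · · ♞ · ♗ ·
♙ · · · · · ♙ ·
· · · ♙ · · · ·
· ♙ ♙ · ♙ ♙ · ♙
♖ ♘ · ♕ ♔ ♗ ♘ ♖



  a b c d e f g h
  ─────────────────
8│♜ · ♝ ♛ ♚ ♝ ♞ ♜│8
7│· ♟ ♟ ♟ ♟ ♟ ♟ ·│7
6│· · · · · · · ♟│6
5│♟ · · · ♞ · ♗ ·│5
4│♙ · · · · · ♙ ·│4
3│· · · ♙ · · · ·│3
2│· ♙ ♙ · ♙ ♙ · ♙│2
1│♖ ♘ · ♕ ♔ ♗ ♘ ♖│1
  ─────────────────
  a b c d e f g h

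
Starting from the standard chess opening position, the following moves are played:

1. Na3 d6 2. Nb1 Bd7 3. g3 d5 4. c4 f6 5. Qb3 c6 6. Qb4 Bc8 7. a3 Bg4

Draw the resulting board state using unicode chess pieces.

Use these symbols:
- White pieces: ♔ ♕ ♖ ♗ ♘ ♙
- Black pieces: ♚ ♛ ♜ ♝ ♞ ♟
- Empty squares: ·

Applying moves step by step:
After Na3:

♜ ♞ ♝ ♛ ♚ ♝ ♞ ♜
♟ ♟ ♟ ♟ ♟ ♟ ♟ ♟
· · · · · · · ·
· · · · · · · ·
· · · · · · · ·
♘ · · · · · · ·
♙ ♙ ♙ ♙ ♙ ♙ ♙ ♙
♖ · ♗ ♕ ♔ ♗ ♘ ♖


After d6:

♜ ♞ ♝ ♛ ♚ ♝ ♞ ♜
♟ ♟ ♟ · ♟ ♟ ♟ ♟
· · · ♟ · · · ·
· · · · · · · ·
· · · · · · · ·
♘ · · · · · · ·
♙ ♙ ♙ ♙ ♙ ♙ ♙ ♙
♖ · ♗ ♕ ♔ ♗ ♘ ♖


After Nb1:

♜ ♞ ♝ ♛ ♚ ♝ ♞ ♜
♟ ♟ ♟ · ♟ ♟ ♟ ♟
· · · ♟ · · · ·
· · · · · · · ·
· · · · · · · ·
· · · · · · · ·
♙ ♙ ♙ ♙ ♙ ♙ ♙ ♙
♖ ♘ ♗ ♕ ♔ ♗ ♘ ♖


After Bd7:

♜ ♞ · ♛ ♚ ♝ ♞ ♜
♟ ♟ ♟ ♝ ♟ ♟ ♟ ♟
· · · ♟ · · · ·
· · · · · · · ·
· · · · · · · ·
· · · · · · · ·
♙ ♙ ♙ ♙ ♙ ♙ ♙ ♙
♖ ♘ ♗ ♕ ♔ ♗ ♘ ♖


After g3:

♜ ♞ · ♛ ♚ ♝ ♞ ♜
♟ ♟ ♟ ♝ ♟ ♟ ♟ ♟
· · · ♟ · · · ·
· · · · · · · ·
· · · · · · · ·
· · · · · · ♙ ·
♙ ♙ ♙ ♙ ♙ ♙ · ♙
♖ ♘ ♗ ♕ ♔ ♗ ♘ ♖


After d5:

♜ ♞ · ♛ ♚ ♝ ♞ ♜
♟ ♟ ♟ ♝ ♟ ♟ ♟ ♟
· · · · · · · ·
· · · ♟ · · · ·
· · · · · · · ·
· · · · · · ♙ ·
♙ ♙ ♙ ♙ ♙ ♙ · ♙
♖ ♘ ♗ ♕ ♔ ♗ ♘ ♖


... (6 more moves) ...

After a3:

♜ ♞ ♝ ♛ ♚ ♝ ♞ ♜
♟ ♟ · · ♟ · ♟ ♟
· · ♟ · · ♟ · ·
· · · ♟ · · · ·
· ♕ ♙ · · · · ·
♙ · · · · · ♙ ·
· ♙ · ♙ ♙ ♙ · ♙
♖ ♘ ♗ · ♔ ♗ ♘ ♖


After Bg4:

♜ ♞ · ♛ ♚ ♝ ♞ ♜
♟ ♟ · · ♟ · ♟ ♟
· · ♟ · · ♟ · ·
· · · ♟ · · · ·
· ♕ ♙ · · · ♝ ·
♙ · · · · · ♙ ·
· ♙ · ♙ ♙ ♙ · ♙
♖ ♘ ♗ · ♔ ♗ ♘ ♖



  a b c d e f g h
  ─────────────────
8│♜ ♞ · ♛ ♚ ♝ ♞ ♜│8
7│♟ ♟ · · ♟ · ♟ ♟│7
6│· · ♟ · · ♟ · ·│6
5│· · · ♟ · · · ·│5
4│· ♕ ♙ · · · ♝ ·│4
3│♙ · · · · · ♙ ·│3
2│· ♙ · ♙ ♙ ♙ · ♙│2
1│♖ ♘ ♗ · ♔ ♗ ♘ ♖│1
  ─────────────────
  a b c d e f g h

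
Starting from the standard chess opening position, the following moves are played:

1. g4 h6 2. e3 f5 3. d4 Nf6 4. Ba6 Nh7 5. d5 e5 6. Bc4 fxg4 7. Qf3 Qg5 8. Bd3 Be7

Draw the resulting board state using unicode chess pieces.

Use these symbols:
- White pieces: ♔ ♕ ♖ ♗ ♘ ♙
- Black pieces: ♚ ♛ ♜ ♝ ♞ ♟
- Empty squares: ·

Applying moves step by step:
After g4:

♜ ♞ ♝ ♛ ♚ ♝ ♞ ♜
♟ ♟ ♟ ♟ ♟ ♟ ♟ ♟
· · · · · · · ·
· · · · · · · ·
· · · · · · ♙ ·
· · · · · · · ·
♙ ♙ ♙ ♙ ♙ ♙ · ♙
♖ ♘ ♗ ♕ ♔ ♗ ♘ ♖


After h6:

♜ ♞ ♝ ♛ ♚ ♝ ♞ ♜
♟ ♟ ♟ ♟ ♟ ♟ ♟ ·
· · · · · · · ♟
· · · · · · · ·
· · · · · · ♙ ·
· · · · · · · ·
♙ ♙ ♙ ♙ ♙ ♙ · ♙
♖ ♘ ♗ ♕ ♔ ♗ ♘ ♖


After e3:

♜ ♞ ♝ ♛ ♚ ♝ ♞ ♜
♟ ♟ ♟ ♟ ♟ ♟ ♟ ·
· · · · · · · ♟
· · · · · · · ·
· · · · · · ♙ ·
· · · · ♙ · · ·
♙ ♙ ♙ ♙ · ♙ · ♙
♖ ♘ ♗ ♕ ♔ ♗ ♘ ♖


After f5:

♜ ♞ ♝ ♛ ♚ ♝ ♞ ♜
♟ ♟ ♟ ♟ ♟ · ♟ ·
· · · · · · · ♟
· · · · · ♟ · ·
· · · · · · ♙ ·
· · · · ♙ · · ·
♙ ♙ ♙ ♙ · ♙ · ♙
♖ ♘ ♗ ♕ ♔ ♗ ♘ ♖


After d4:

♜ ♞ ♝ ♛ ♚ ♝ ♞ ♜
♟ ♟ ♟ ♟ ♟ · ♟ ·
· · · · · · · ♟
· · · · · ♟ · ·
· · · ♙ · · ♙ ·
· · · · ♙ · · ·
♙ ♙ ♙ · · ♙ · ♙
♖ ♘ ♗ ♕ ♔ ♗ ♘ ♖


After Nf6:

♜ ♞ ♝ ♛ ♚ ♝ · ♜
♟ ♟ ♟ ♟ ♟ · ♟ ·
· · · · · ♞ · ♟
· · · · · ♟ · ·
· · · ♙ · · ♙ ·
· · · · ♙ · · ·
♙ ♙ ♙ · · ♙ · ♙
♖ ♘ ♗ ♕ ♔ ♗ ♘ ♖


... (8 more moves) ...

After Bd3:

♜ ♞ ♝ · ♚ ♝ · ♜
♟ ♟ ♟ ♟ · · ♟ ♞
· · · · · · · ♟
· · · ♙ ♟ · ♛ ·
· · · · · · ♟ ·
· · · ♗ ♙ ♕ · ·
♙ ♙ ♙ · · ♙ · ♙
♖ ♘ ♗ · ♔ · ♘ ♖


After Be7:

♜ ♞ ♝ · ♚ · · ♜
♟ ♟ ♟ ♟ ♝ · ♟ ♞
· · · · · · · ♟
· · · ♙ ♟ · ♛ ·
· · · · · · ♟ ·
· · · ♗ ♙ ♕ · ·
♙ ♙ ♙ · · ♙ · ♙
♖ ♘ ♗ · ♔ · ♘ ♖



  a b c d e f g h
  ─────────────────
8│♜ ♞ ♝ · ♚ · · ♜│8
7│♟ ♟ ♟ ♟ ♝ · ♟ ♞│7
6│· · · · · · · ♟│6
5│· · · ♙ ♟ · ♛ ·│5
4│· · · · · · ♟ ·│4
3│· · · ♗ ♙ ♕ · ·│3
2│♙ ♙ ♙ · · ♙ · ♙│2
1│♖ ♘ ♗ · ♔ · ♘ ♖│1
  ─────────────────
  a b c d e f g h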